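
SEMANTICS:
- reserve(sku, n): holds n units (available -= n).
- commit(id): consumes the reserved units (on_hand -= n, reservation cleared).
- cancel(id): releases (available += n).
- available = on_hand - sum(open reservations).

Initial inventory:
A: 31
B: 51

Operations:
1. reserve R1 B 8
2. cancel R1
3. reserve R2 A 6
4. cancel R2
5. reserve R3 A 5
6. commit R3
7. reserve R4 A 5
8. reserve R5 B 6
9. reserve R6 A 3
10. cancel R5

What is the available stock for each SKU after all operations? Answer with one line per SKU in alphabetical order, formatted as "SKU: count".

Step 1: reserve R1 B 8 -> on_hand[A=31 B=51] avail[A=31 B=43] open={R1}
Step 2: cancel R1 -> on_hand[A=31 B=51] avail[A=31 B=51] open={}
Step 3: reserve R2 A 6 -> on_hand[A=31 B=51] avail[A=25 B=51] open={R2}
Step 4: cancel R2 -> on_hand[A=31 B=51] avail[A=31 B=51] open={}
Step 5: reserve R3 A 5 -> on_hand[A=31 B=51] avail[A=26 B=51] open={R3}
Step 6: commit R3 -> on_hand[A=26 B=51] avail[A=26 B=51] open={}
Step 7: reserve R4 A 5 -> on_hand[A=26 B=51] avail[A=21 B=51] open={R4}
Step 8: reserve R5 B 6 -> on_hand[A=26 B=51] avail[A=21 B=45] open={R4,R5}
Step 9: reserve R6 A 3 -> on_hand[A=26 B=51] avail[A=18 B=45] open={R4,R5,R6}
Step 10: cancel R5 -> on_hand[A=26 B=51] avail[A=18 B=51] open={R4,R6}

Answer: A: 18
B: 51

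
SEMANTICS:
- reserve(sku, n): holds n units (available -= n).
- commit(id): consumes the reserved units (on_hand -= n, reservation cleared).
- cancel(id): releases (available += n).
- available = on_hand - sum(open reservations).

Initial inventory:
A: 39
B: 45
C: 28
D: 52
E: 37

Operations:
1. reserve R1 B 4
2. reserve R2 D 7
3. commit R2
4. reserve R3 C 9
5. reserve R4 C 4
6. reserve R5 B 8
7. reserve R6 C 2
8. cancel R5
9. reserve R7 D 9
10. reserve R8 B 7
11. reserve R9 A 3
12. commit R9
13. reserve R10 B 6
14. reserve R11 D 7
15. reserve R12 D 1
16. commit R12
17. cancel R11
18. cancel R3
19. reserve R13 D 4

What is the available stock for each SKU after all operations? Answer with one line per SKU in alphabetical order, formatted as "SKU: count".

Answer: A: 36
B: 28
C: 22
D: 31
E: 37

Derivation:
Step 1: reserve R1 B 4 -> on_hand[A=39 B=45 C=28 D=52 E=37] avail[A=39 B=41 C=28 D=52 E=37] open={R1}
Step 2: reserve R2 D 7 -> on_hand[A=39 B=45 C=28 D=52 E=37] avail[A=39 B=41 C=28 D=45 E=37] open={R1,R2}
Step 3: commit R2 -> on_hand[A=39 B=45 C=28 D=45 E=37] avail[A=39 B=41 C=28 D=45 E=37] open={R1}
Step 4: reserve R3 C 9 -> on_hand[A=39 B=45 C=28 D=45 E=37] avail[A=39 B=41 C=19 D=45 E=37] open={R1,R3}
Step 5: reserve R4 C 4 -> on_hand[A=39 B=45 C=28 D=45 E=37] avail[A=39 B=41 C=15 D=45 E=37] open={R1,R3,R4}
Step 6: reserve R5 B 8 -> on_hand[A=39 B=45 C=28 D=45 E=37] avail[A=39 B=33 C=15 D=45 E=37] open={R1,R3,R4,R5}
Step 7: reserve R6 C 2 -> on_hand[A=39 B=45 C=28 D=45 E=37] avail[A=39 B=33 C=13 D=45 E=37] open={R1,R3,R4,R5,R6}
Step 8: cancel R5 -> on_hand[A=39 B=45 C=28 D=45 E=37] avail[A=39 B=41 C=13 D=45 E=37] open={R1,R3,R4,R6}
Step 9: reserve R7 D 9 -> on_hand[A=39 B=45 C=28 D=45 E=37] avail[A=39 B=41 C=13 D=36 E=37] open={R1,R3,R4,R6,R7}
Step 10: reserve R8 B 7 -> on_hand[A=39 B=45 C=28 D=45 E=37] avail[A=39 B=34 C=13 D=36 E=37] open={R1,R3,R4,R6,R7,R8}
Step 11: reserve R9 A 3 -> on_hand[A=39 B=45 C=28 D=45 E=37] avail[A=36 B=34 C=13 D=36 E=37] open={R1,R3,R4,R6,R7,R8,R9}
Step 12: commit R9 -> on_hand[A=36 B=45 C=28 D=45 E=37] avail[A=36 B=34 C=13 D=36 E=37] open={R1,R3,R4,R6,R7,R8}
Step 13: reserve R10 B 6 -> on_hand[A=36 B=45 C=28 D=45 E=37] avail[A=36 B=28 C=13 D=36 E=37] open={R1,R10,R3,R4,R6,R7,R8}
Step 14: reserve R11 D 7 -> on_hand[A=36 B=45 C=28 D=45 E=37] avail[A=36 B=28 C=13 D=29 E=37] open={R1,R10,R11,R3,R4,R6,R7,R8}
Step 15: reserve R12 D 1 -> on_hand[A=36 B=45 C=28 D=45 E=37] avail[A=36 B=28 C=13 D=28 E=37] open={R1,R10,R11,R12,R3,R4,R6,R7,R8}
Step 16: commit R12 -> on_hand[A=36 B=45 C=28 D=44 E=37] avail[A=36 B=28 C=13 D=28 E=37] open={R1,R10,R11,R3,R4,R6,R7,R8}
Step 17: cancel R11 -> on_hand[A=36 B=45 C=28 D=44 E=37] avail[A=36 B=28 C=13 D=35 E=37] open={R1,R10,R3,R4,R6,R7,R8}
Step 18: cancel R3 -> on_hand[A=36 B=45 C=28 D=44 E=37] avail[A=36 B=28 C=22 D=35 E=37] open={R1,R10,R4,R6,R7,R8}
Step 19: reserve R13 D 4 -> on_hand[A=36 B=45 C=28 D=44 E=37] avail[A=36 B=28 C=22 D=31 E=37] open={R1,R10,R13,R4,R6,R7,R8}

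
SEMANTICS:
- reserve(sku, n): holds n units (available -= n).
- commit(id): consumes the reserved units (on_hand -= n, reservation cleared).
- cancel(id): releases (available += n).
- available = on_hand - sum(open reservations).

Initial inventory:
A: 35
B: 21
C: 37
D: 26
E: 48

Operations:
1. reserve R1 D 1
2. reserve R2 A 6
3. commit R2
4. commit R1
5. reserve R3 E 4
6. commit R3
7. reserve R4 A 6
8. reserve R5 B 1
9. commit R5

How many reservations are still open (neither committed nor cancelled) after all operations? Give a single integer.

Step 1: reserve R1 D 1 -> on_hand[A=35 B=21 C=37 D=26 E=48] avail[A=35 B=21 C=37 D=25 E=48] open={R1}
Step 2: reserve R2 A 6 -> on_hand[A=35 B=21 C=37 D=26 E=48] avail[A=29 B=21 C=37 D=25 E=48] open={R1,R2}
Step 3: commit R2 -> on_hand[A=29 B=21 C=37 D=26 E=48] avail[A=29 B=21 C=37 D=25 E=48] open={R1}
Step 4: commit R1 -> on_hand[A=29 B=21 C=37 D=25 E=48] avail[A=29 B=21 C=37 D=25 E=48] open={}
Step 5: reserve R3 E 4 -> on_hand[A=29 B=21 C=37 D=25 E=48] avail[A=29 B=21 C=37 D=25 E=44] open={R3}
Step 6: commit R3 -> on_hand[A=29 B=21 C=37 D=25 E=44] avail[A=29 B=21 C=37 D=25 E=44] open={}
Step 7: reserve R4 A 6 -> on_hand[A=29 B=21 C=37 D=25 E=44] avail[A=23 B=21 C=37 D=25 E=44] open={R4}
Step 8: reserve R5 B 1 -> on_hand[A=29 B=21 C=37 D=25 E=44] avail[A=23 B=20 C=37 D=25 E=44] open={R4,R5}
Step 9: commit R5 -> on_hand[A=29 B=20 C=37 D=25 E=44] avail[A=23 B=20 C=37 D=25 E=44] open={R4}
Open reservations: ['R4'] -> 1

Answer: 1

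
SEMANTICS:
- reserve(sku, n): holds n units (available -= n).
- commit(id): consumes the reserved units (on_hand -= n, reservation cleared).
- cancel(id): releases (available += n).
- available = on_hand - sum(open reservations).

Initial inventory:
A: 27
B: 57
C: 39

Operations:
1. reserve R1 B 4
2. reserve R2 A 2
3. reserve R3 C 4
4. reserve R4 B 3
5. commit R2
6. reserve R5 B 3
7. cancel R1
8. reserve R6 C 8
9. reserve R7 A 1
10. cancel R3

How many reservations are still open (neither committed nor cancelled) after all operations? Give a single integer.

Step 1: reserve R1 B 4 -> on_hand[A=27 B=57 C=39] avail[A=27 B=53 C=39] open={R1}
Step 2: reserve R2 A 2 -> on_hand[A=27 B=57 C=39] avail[A=25 B=53 C=39] open={R1,R2}
Step 3: reserve R3 C 4 -> on_hand[A=27 B=57 C=39] avail[A=25 B=53 C=35] open={R1,R2,R3}
Step 4: reserve R4 B 3 -> on_hand[A=27 B=57 C=39] avail[A=25 B=50 C=35] open={R1,R2,R3,R4}
Step 5: commit R2 -> on_hand[A=25 B=57 C=39] avail[A=25 B=50 C=35] open={R1,R3,R4}
Step 6: reserve R5 B 3 -> on_hand[A=25 B=57 C=39] avail[A=25 B=47 C=35] open={R1,R3,R4,R5}
Step 7: cancel R1 -> on_hand[A=25 B=57 C=39] avail[A=25 B=51 C=35] open={R3,R4,R5}
Step 8: reserve R6 C 8 -> on_hand[A=25 B=57 C=39] avail[A=25 B=51 C=27] open={R3,R4,R5,R6}
Step 9: reserve R7 A 1 -> on_hand[A=25 B=57 C=39] avail[A=24 B=51 C=27] open={R3,R4,R5,R6,R7}
Step 10: cancel R3 -> on_hand[A=25 B=57 C=39] avail[A=24 B=51 C=31] open={R4,R5,R6,R7}
Open reservations: ['R4', 'R5', 'R6', 'R7'] -> 4

Answer: 4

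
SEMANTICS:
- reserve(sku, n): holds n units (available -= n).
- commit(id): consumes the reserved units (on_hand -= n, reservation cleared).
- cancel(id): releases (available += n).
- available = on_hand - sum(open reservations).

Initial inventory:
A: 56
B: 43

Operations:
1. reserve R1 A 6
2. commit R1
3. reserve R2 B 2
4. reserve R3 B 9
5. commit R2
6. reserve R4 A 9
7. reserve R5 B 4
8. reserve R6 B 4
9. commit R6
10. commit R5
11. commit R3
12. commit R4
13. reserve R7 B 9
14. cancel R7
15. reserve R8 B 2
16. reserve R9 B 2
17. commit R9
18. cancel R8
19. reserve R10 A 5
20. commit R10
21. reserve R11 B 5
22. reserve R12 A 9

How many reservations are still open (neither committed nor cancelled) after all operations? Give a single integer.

Step 1: reserve R1 A 6 -> on_hand[A=56 B=43] avail[A=50 B=43] open={R1}
Step 2: commit R1 -> on_hand[A=50 B=43] avail[A=50 B=43] open={}
Step 3: reserve R2 B 2 -> on_hand[A=50 B=43] avail[A=50 B=41] open={R2}
Step 4: reserve R3 B 9 -> on_hand[A=50 B=43] avail[A=50 B=32] open={R2,R3}
Step 5: commit R2 -> on_hand[A=50 B=41] avail[A=50 B=32] open={R3}
Step 6: reserve R4 A 9 -> on_hand[A=50 B=41] avail[A=41 B=32] open={R3,R4}
Step 7: reserve R5 B 4 -> on_hand[A=50 B=41] avail[A=41 B=28] open={R3,R4,R5}
Step 8: reserve R6 B 4 -> on_hand[A=50 B=41] avail[A=41 B=24] open={R3,R4,R5,R6}
Step 9: commit R6 -> on_hand[A=50 B=37] avail[A=41 B=24] open={R3,R4,R5}
Step 10: commit R5 -> on_hand[A=50 B=33] avail[A=41 B=24] open={R3,R4}
Step 11: commit R3 -> on_hand[A=50 B=24] avail[A=41 B=24] open={R4}
Step 12: commit R4 -> on_hand[A=41 B=24] avail[A=41 B=24] open={}
Step 13: reserve R7 B 9 -> on_hand[A=41 B=24] avail[A=41 B=15] open={R7}
Step 14: cancel R7 -> on_hand[A=41 B=24] avail[A=41 B=24] open={}
Step 15: reserve R8 B 2 -> on_hand[A=41 B=24] avail[A=41 B=22] open={R8}
Step 16: reserve R9 B 2 -> on_hand[A=41 B=24] avail[A=41 B=20] open={R8,R9}
Step 17: commit R9 -> on_hand[A=41 B=22] avail[A=41 B=20] open={R8}
Step 18: cancel R8 -> on_hand[A=41 B=22] avail[A=41 B=22] open={}
Step 19: reserve R10 A 5 -> on_hand[A=41 B=22] avail[A=36 B=22] open={R10}
Step 20: commit R10 -> on_hand[A=36 B=22] avail[A=36 B=22] open={}
Step 21: reserve R11 B 5 -> on_hand[A=36 B=22] avail[A=36 B=17] open={R11}
Step 22: reserve R12 A 9 -> on_hand[A=36 B=22] avail[A=27 B=17] open={R11,R12}
Open reservations: ['R11', 'R12'] -> 2

Answer: 2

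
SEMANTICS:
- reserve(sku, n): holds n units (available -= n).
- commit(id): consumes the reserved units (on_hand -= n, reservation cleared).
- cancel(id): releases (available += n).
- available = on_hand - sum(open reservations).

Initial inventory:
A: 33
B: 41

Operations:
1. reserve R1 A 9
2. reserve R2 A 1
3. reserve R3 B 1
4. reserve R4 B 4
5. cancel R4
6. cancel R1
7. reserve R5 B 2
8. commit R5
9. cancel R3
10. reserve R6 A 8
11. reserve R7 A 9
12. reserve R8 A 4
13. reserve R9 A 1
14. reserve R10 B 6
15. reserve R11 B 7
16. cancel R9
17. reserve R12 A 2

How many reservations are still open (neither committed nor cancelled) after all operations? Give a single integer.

Step 1: reserve R1 A 9 -> on_hand[A=33 B=41] avail[A=24 B=41] open={R1}
Step 2: reserve R2 A 1 -> on_hand[A=33 B=41] avail[A=23 B=41] open={R1,R2}
Step 3: reserve R3 B 1 -> on_hand[A=33 B=41] avail[A=23 B=40] open={R1,R2,R3}
Step 4: reserve R4 B 4 -> on_hand[A=33 B=41] avail[A=23 B=36] open={R1,R2,R3,R4}
Step 5: cancel R4 -> on_hand[A=33 B=41] avail[A=23 B=40] open={R1,R2,R3}
Step 6: cancel R1 -> on_hand[A=33 B=41] avail[A=32 B=40] open={R2,R3}
Step 7: reserve R5 B 2 -> on_hand[A=33 B=41] avail[A=32 B=38] open={R2,R3,R5}
Step 8: commit R5 -> on_hand[A=33 B=39] avail[A=32 B=38] open={R2,R3}
Step 9: cancel R3 -> on_hand[A=33 B=39] avail[A=32 B=39] open={R2}
Step 10: reserve R6 A 8 -> on_hand[A=33 B=39] avail[A=24 B=39] open={R2,R6}
Step 11: reserve R7 A 9 -> on_hand[A=33 B=39] avail[A=15 B=39] open={R2,R6,R7}
Step 12: reserve R8 A 4 -> on_hand[A=33 B=39] avail[A=11 B=39] open={R2,R6,R7,R8}
Step 13: reserve R9 A 1 -> on_hand[A=33 B=39] avail[A=10 B=39] open={R2,R6,R7,R8,R9}
Step 14: reserve R10 B 6 -> on_hand[A=33 B=39] avail[A=10 B=33] open={R10,R2,R6,R7,R8,R9}
Step 15: reserve R11 B 7 -> on_hand[A=33 B=39] avail[A=10 B=26] open={R10,R11,R2,R6,R7,R8,R9}
Step 16: cancel R9 -> on_hand[A=33 B=39] avail[A=11 B=26] open={R10,R11,R2,R6,R7,R8}
Step 17: reserve R12 A 2 -> on_hand[A=33 B=39] avail[A=9 B=26] open={R10,R11,R12,R2,R6,R7,R8}
Open reservations: ['R10', 'R11', 'R12', 'R2', 'R6', 'R7', 'R8'] -> 7

Answer: 7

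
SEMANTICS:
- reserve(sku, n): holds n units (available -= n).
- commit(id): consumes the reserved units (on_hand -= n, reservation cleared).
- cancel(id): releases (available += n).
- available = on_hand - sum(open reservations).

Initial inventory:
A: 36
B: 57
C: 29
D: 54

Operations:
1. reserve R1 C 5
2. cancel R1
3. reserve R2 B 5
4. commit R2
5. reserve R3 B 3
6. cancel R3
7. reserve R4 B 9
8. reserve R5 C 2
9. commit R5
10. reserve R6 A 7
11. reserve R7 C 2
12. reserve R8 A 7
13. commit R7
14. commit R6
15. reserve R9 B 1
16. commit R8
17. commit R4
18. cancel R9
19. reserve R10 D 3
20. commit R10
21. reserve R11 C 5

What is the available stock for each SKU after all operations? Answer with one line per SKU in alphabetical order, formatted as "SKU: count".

Answer: A: 22
B: 43
C: 20
D: 51

Derivation:
Step 1: reserve R1 C 5 -> on_hand[A=36 B=57 C=29 D=54] avail[A=36 B=57 C=24 D=54] open={R1}
Step 2: cancel R1 -> on_hand[A=36 B=57 C=29 D=54] avail[A=36 B=57 C=29 D=54] open={}
Step 3: reserve R2 B 5 -> on_hand[A=36 B=57 C=29 D=54] avail[A=36 B=52 C=29 D=54] open={R2}
Step 4: commit R2 -> on_hand[A=36 B=52 C=29 D=54] avail[A=36 B=52 C=29 D=54] open={}
Step 5: reserve R3 B 3 -> on_hand[A=36 B=52 C=29 D=54] avail[A=36 B=49 C=29 D=54] open={R3}
Step 6: cancel R3 -> on_hand[A=36 B=52 C=29 D=54] avail[A=36 B=52 C=29 D=54] open={}
Step 7: reserve R4 B 9 -> on_hand[A=36 B=52 C=29 D=54] avail[A=36 B=43 C=29 D=54] open={R4}
Step 8: reserve R5 C 2 -> on_hand[A=36 B=52 C=29 D=54] avail[A=36 B=43 C=27 D=54] open={R4,R5}
Step 9: commit R5 -> on_hand[A=36 B=52 C=27 D=54] avail[A=36 B=43 C=27 D=54] open={R4}
Step 10: reserve R6 A 7 -> on_hand[A=36 B=52 C=27 D=54] avail[A=29 B=43 C=27 D=54] open={R4,R6}
Step 11: reserve R7 C 2 -> on_hand[A=36 B=52 C=27 D=54] avail[A=29 B=43 C=25 D=54] open={R4,R6,R7}
Step 12: reserve R8 A 7 -> on_hand[A=36 B=52 C=27 D=54] avail[A=22 B=43 C=25 D=54] open={R4,R6,R7,R8}
Step 13: commit R7 -> on_hand[A=36 B=52 C=25 D=54] avail[A=22 B=43 C=25 D=54] open={R4,R6,R8}
Step 14: commit R6 -> on_hand[A=29 B=52 C=25 D=54] avail[A=22 B=43 C=25 D=54] open={R4,R8}
Step 15: reserve R9 B 1 -> on_hand[A=29 B=52 C=25 D=54] avail[A=22 B=42 C=25 D=54] open={R4,R8,R9}
Step 16: commit R8 -> on_hand[A=22 B=52 C=25 D=54] avail[A=22 B=42 C=25 D=54] open={R4,R9}
Step 17: commit R4 -> on_hand[A=22 B=43 C=25 D=54] avail[A=22 B=42 C=25 D=54] open={R9}
Step 18: cancel R9 -> on_hand[A=22 B=43 C=25 D=54] avail[A=22 B=43 C=25 D=54] open={}
Step 19: reserve R10 D 3 -> on_hand[A=22 B=43 C=25 D=54] avail[A=22 B=43 C=25 D=51] open={R10}
Step 20: commit R10 -> on_hand[A=22 B=43 C=25 D=51] avail[A=22 B=43 C=25 D=51] open={}
Step 21: reserve R11 C 5 -> on_hand[A=22 B=43 C=25 D=51] avail[A=22 B=43 C=20 D=51] open={R11}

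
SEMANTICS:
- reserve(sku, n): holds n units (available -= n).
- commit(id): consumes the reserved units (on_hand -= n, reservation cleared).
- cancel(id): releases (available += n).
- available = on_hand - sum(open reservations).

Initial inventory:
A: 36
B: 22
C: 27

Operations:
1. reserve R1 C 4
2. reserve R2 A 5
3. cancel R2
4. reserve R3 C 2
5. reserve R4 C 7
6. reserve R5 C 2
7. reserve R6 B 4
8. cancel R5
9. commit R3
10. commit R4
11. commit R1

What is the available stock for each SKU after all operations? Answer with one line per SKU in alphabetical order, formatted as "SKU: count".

Step 1: reserve R1 C 4 -> on_hand[A=36 B=22 C=27] avail[A=36 B=22 C=23] open={R1}
Step 2: reserve R2 A 5 -> on_hand[A=36 B=22 C=27] avail[A=31 B=22 C=23] open={R1,R2}
Step 3: cancel R2 -> on_hand[A=36 B=22 C=27] avail[A=36 B=22 C=23] open={R1}
Step 4: reserve R3 C 2 -> on_hand[A=36 B=22 C=27] avail[A=36 B=22 C=21] open={R1,R3}
Step 5: reserve R4 C 7 -> on_hand[A=36 B=22 C=27] avail[A=36 B=22 C=14] open={R1,R3,R4}
Step 6: reserve R5 C 2 -> on_hand[A=36 B=22 C=27] avail[A=36 B=22 C=12] open={R1,R3,R4,R5}
Step 7: reserve R6 B 4 -> on_hand[A=36 B=22 C=27] avail[A=36 B=18 C=12] open={R1,R3,R4,R5,R6}
Step 8: cancel R5 -> on_hand[A=36 B=22 C=27] avail[A=36 B=18 C=14] open={R1,R3,R4,R6}
Step 9: commit R3 -> on_hand[A=36 B=22 C=25] avail[A=36 B=18 C=14] open={R1,R4,R6}
Step 10: commit R4 -> on_hand[A=36 B=22 C=18] avail[A=36 B=18 C=14] open={R1,R6}
Step 11: commit R1 -> on_hand[A=36 B=22 C=14] avail[A=36 B=18 C=14] open={R6}

Answer: A: 36
B: 18
C: 14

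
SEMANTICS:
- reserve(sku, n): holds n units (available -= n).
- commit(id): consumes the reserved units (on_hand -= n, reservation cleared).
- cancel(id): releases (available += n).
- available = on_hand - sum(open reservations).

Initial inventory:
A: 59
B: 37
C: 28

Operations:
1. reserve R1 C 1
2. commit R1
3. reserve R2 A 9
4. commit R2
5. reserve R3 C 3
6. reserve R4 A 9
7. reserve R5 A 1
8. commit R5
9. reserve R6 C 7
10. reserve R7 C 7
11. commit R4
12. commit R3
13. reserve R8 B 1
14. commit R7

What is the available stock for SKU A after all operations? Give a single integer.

Step 1: reserve R1 C 1 -> on_hand[A=59 B=37 C=28] avail[A=59 B=37 C=27] open={R1}
Step 2: commit R1 -> on_hand[A=59 B=37 C=27] avail[A=59 B=37 C=27] open={}
Step 3: reserve R2 A 9 -> on_hand[A=59 B=37 C=27] avail[A=50 B=37 C=27] open={R2}
Step 4: commit R2 -> on_hand[A=50 B=37 C=27] avail[A=50 B=37 C=27] open={}
Step 5: reserve R3 C 3 -> on_hand[A=50 B=37 C=27] avail[A=50 B=37 C=24] open={R3}
Step 6: reserve R4 A 9 -> on_hand[A=50 B=37 C=27] avail[A=41 B=37 C=24] open={R3,R4}
Step 7: reserve R5 A 1 -> on_hand[A=50 B=37 C=27] avail[A=40 B=37 C=24] open={R3,R4,R5}
Step 8: commit R5 -> on_hand[A=49 B=37 C=27] avail[A=40 B=37 C=24] open={R3,R4}
Step 9: reserve R6 C 7 -> on_hand[A=49 B=37 C=27] avail[A=40 B=37 C=17] open={R3,R4,R6}
Step 10: reserve R7 C 7 -> on_hand[A=49 B=37 C=27] avail[A=40 B=37 C=10] open={R3,R4,R6,R7}
Step 11: commit R4 -> on_hand[A=40 B=37 C=27] avail[A=40 B=37 C=10] open={R3,R6,R7}
Step 12: commit R3 -> on_hand[A=40 B=37 C=24] avail[A=40 B=37 C=10] open={R6,R7}
Step 13: reserve R8 B 1 -> on_hand[A=40 B=37 C=24] avail[A=40 B=36 C=10] open={R6,R7,R8}
Step 14: commit R7 -> on_hand[A=40 B=37 C=17] avail[A=40 B=36 C=10] open={R6,R8}
Final available[A] = 40

Answer: 40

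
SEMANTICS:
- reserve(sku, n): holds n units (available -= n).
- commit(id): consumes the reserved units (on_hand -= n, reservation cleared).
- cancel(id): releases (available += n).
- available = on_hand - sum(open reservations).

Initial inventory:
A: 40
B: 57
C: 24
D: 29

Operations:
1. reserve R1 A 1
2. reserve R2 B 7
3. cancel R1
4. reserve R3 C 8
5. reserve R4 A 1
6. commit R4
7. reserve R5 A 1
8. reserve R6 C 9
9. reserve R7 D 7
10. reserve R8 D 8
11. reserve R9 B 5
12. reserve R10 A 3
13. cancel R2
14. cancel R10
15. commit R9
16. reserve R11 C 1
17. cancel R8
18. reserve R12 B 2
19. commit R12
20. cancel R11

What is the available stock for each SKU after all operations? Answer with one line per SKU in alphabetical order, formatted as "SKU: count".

Answer: A: 38
B: 50
C: 7
D: 22

Derivation:
Step 1: reserve R1 A 1 -> on_hand[A=40 B=57 C=24 D=29] avail[A=39 B=57 C=24 D=29] open={R1}
Step 2: reserve R2 B 7 -> on_hand[A=40 B=57 C=24 D=29] avail[A=39 B=50 C=24 D=29] open={R1,R2}
Step 3: cancel R1 -> on_hand[A=40 B=57 C=24 D=29] avail[A=40 B=50 C=24 D=29] open={R2}
Step 4: reserve R3 C 8 -> on_hand[A=40 B=57 C=24 D=29] avail[A=40 B=50 C=16 D=29] open={R2,R3}
Step 5: reserve R4 A 1 -> on_hand[A=40 B=57 C=24 D=29] avail[A=39 B=50 C=16 D=29] open={R2,R3,R4}
Step 6: commit R4 -> on_hand[A=39 B=57 C=24 D=29] avail[A=39 B=50 C=16 D=29] open={R2,R3}
Step 7: reserve R5 A 1 -> on_hand[A=39 B=57 C=24 D=29] avail[A=38 B=50 C=16 D=29] open={R2,R3,R5}
Step 8: reserve R6 C 9 -> on_hand[A=39 B=57 C=24 D=29] avail[A=38 B=50 C=7 D=29] open={R2,R3,R5,R6}
Step 9: reserve R7 D 7 -> on_hand[A=39 B=57 C=24 D=29] avail[A=38 B=50 C=7 D=22] open={R2,R3,R5,R6,R7}
Step 10: reserve R8 D 8 -> on_hand[A=39 B=57 C=24 D=29] avail[A=38 B=50 C=7 D=14] open={R2,R3,R5,R6,R7,R8}
Step 11: reserve R9 B 5 -> on_hand[A=39 B=57 C=24 D=29] avail[A=38 B=45 C=7 D=14] open={R2,R3,R5,R6,R7,R8,R9}
Step 12: reserve R10 A 3 -> on_hand[A=39 B=57 C=24 D=29] avail[A=35 B=45 C=7 D=14] open={R10,R2,R3,R5,R6,R7,R8,R9}
Step 13: cancel R2 -> on_hand[A=39 B=57 C=24 D=29] avail[A=35 B=52 C=7 D=14] open={R10,R3,R5,R6,R7,R8,R9}
Step 14: cancel R10 -> on_hand[A=39 B=57 C=24 D=29] avail[A=38 B=52 C=7 D=14] open={R3,R5,R6,R7,R8,R9}
Step 15: commit R9 -> on_hand[A=39 B=52 C=24 D=29] avail[A=38 B=52 C=7 D=14] open={R3,R5,R6,R7,R8}
Step 16: reserve R11 C 1 -> on_hand[A=39 B=52 C=24 D=29] avail[A=38 B=52 C=6 D=14] open={R11,R3,R5,R6,R7,R8}
Step 17: cancel R8 -> on_hand[A=39 B=52 C=24 D=29] avail[A=38 B=52 C=6 D=22] open={R11,R3,R5,R6,R7}
Step 18: reserve R12 B 2 -> on_hand[A=39 B=52 C=24 D=29] avail[A=38 B=50 C=6 D=22] open={R11,R12,R3,R5,R6,R7}
Step 19: commit R12 -> on_hand[A=39 B=50 C=24 D=29] avail[A=38 B=50 C=6 D=22] open={R11,R3,R5,R6,R7}
Step 20: cancel R11 -> on_hand[A=39 B=50 C=24 D=29] avail[A=38 B=50 C=7 D=22] open={R3,R5,R6,R7}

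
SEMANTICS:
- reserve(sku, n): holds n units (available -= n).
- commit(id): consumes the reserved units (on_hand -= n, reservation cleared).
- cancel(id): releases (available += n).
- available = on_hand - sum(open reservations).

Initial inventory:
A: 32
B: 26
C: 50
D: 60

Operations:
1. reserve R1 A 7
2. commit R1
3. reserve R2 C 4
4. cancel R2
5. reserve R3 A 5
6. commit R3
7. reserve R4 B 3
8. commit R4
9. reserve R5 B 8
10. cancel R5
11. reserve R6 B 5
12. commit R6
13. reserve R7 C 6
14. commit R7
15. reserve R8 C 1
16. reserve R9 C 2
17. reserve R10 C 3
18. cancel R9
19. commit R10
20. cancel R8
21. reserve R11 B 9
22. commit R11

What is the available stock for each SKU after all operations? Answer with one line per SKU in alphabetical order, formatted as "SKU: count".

Step 1: reserve R1 A 7 -> on_hand[A=32 B=26 C=50 D=60] avail[A=25 B=26 C=50 D=60] open={R1}
Step 2: commit R1 -> on_hand[A=25 B=26 C=50 D=60] avail[A=25 B=26 C=50 D=60] open={}
Step 3: reserve R2 C 4 -> on_hand[A=25 B=26 C=50 D=60] avail[A=25 B=26 C=46 D=60] open={R2}
Step 4: cancel R2 -> on_hand[A=25 B=26 C=50 D=60] avail[A=25 B=26 C=50 D=60] open={}
Step 5: reserve R3 A 5 -> on_hand[A=25 B=26 C=50 D=60] avail[A=20 B=26 C=50 D=60] open={R3}
Step 6: commit R3 -> on_hand[A=20 B=26 C=50 D=60] avail[A=20 B=26 C=50 D=60] open={}
Step 7: reserve R4 B 3 -> on_hand[A=20 B=26 C=50 D=60] avail[A=20 B=23 C=50 D=60] open={R4}
Step 8: commit R4 -> on_hand[A=20 B=23 C=50 D=60] avail[A=20 B=23 C=50 D=60] open={}
Step 9: reserve R5 B 8 -> on_hand[A=20 B=23 C=50 D=60] avail[A=20 B=15 C=50 D=60] open={R5}
Step 10: cancel R5 -> on_hand[A=20 B=23 C=50 D=60] avail[A=20 B=23 C=50 D=60] open={}
Step 11: reserve R6 B 5 -> on_hand[A=20 B=23 C=50 D=60] avail[A=20 B=18 C=50 D=60] open={R6}
Step 12: commit R6 -> on_hand[A=20 B=18 C=50 D=60] avail[A=20 B=18 C=50 D=60] open={}
Step 13: reserve R7 C 6 -> on_hand[A=20 B=18 C=50 D=60] avail[A=20 B=18 C=44 D=60] open={R7}
Step 14: commit R7 -> on_hand[A=20 B=18 C=44 D=60] avail[A=20 B=18 C=44 D=60] open={}
Step 15: reserve R8 C 1 -> on_hand[A=20 B=18 C=44 D=60] avail[A=20 B=18 C=43 D=60] open={R8}
Step 16: reserve R9 C 2 -> on_hand[A=20 B=18 C=44 D=60] avail[A=20 B=18 C=41 D=60] open={R8,R9}
Step 17: reserve R10 C 3 -> on_hand[A=20 B=18 C=44 D=60] avail[A=20 B=18 C=38 D=60] open={R10,R8,R9}
Step 18: cancel R9 -> on_hand[A=20 B=18 C=44 D=60] avail[A=20 B=18 C=40 D=60] open={R10,R8}
Step 19: commit R10 -> on_hand[A=20 B=18 C=41 D=60] avail[A=20 B=18 C=40 D=60] open={R8}
Step 20: cancel R8 -> on_hand[A=20 B=18 C=41 D=60] avail[A=20 B=18 C=41 D=60] open={}
Step 21: reserve R11 B 9 -> on_hand[A=20 B=18 C=41 D=60] avail[A=20 B=9 C=41 D=60] open={R11}
Step 22: commit R11 -> on_hand[A=20 B=9 C=41 D=60] avail[A=20 B=9 C=41 D=60] open={}

Answer: A: 20
B: 9
C: 41
D: 60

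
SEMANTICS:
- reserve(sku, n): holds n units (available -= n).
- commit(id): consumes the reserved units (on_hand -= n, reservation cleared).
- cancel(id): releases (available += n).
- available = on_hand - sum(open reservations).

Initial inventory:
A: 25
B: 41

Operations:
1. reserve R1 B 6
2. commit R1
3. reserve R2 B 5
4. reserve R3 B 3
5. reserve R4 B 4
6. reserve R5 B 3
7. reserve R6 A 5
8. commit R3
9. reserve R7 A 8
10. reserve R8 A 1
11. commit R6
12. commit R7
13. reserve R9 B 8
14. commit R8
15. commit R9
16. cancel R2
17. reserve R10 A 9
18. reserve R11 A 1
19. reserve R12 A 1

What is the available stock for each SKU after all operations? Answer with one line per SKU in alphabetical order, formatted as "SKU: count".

Step 1: reserve R1 B 6 -> on_hand[A=25 B=41] avail[A=25 B=35] open={R1}
Step 2: commit R1 -> on_hand[A=25 B=35] avail[A=25 B=35] open={}
Step 3: reserve R2 B 5 -> on_hand[A=25 B=35] avail[A=25 B=30] open={R2}
Step 4: reserve R3 B 3 -> on_hand[A=25 B=35] avail[A=25 B=27] open={R2,R3}
Step 5: reserve R4 B 4 -> on_hand[A=25 B=35] avail[A=25 B=23] open={R2,R3,R4}
Step 6: reserve R5 B 3 -> on_hand[A=25 B=35] avail[A=25 B=20] open={R2,R3,R4,R5}
Step 7: reserve R6 A 5 -> on_hand[A=25 B=35] avail[A=20 B=20] open={R2,R3,R4,R5,R6}
Step 8: commit R3 -> on_hand[A=25 B=32] avail[A=20 B=20] open={R2,R4,R5,R6}
Step 9: reserve R7 A 8 -> on_hand[A=25 B=32] avail[A=12 B=20] open={R2,R4,R5,R6,R7}
Step 10: reserve R8 A 1 -> on_hand[A=25 B=32] avail[A=11 B=20] open={R2,R4,R5,R6,R7,R8}
Step 11: commit R6 -> on_hand[A=20 B=32] avail[A=11 B=20] open={R2,R4,R5,R7,R8}
Step 12: commit R7 -> on_hand[A=12 B=32] avail[A=11 B=20] open={R2,R4,R5,R8}
Step 13: reserve R9 B 8 -> on_hand[A=12 B=32] avail[A=11 B=12] open={R2,R4,R5,R8,R9}
Step 14: commit R8 -> on_hand[A=11 B=32] avail[A=11 B=12] open={R2,R4,R5,R9}
Step 15: commit R9 -> on_hand[A=11 B=24] avail[A=11 B=12] open={R2,R4,R5}
Step 16: cancel R2 -> on_hand[A=11 B=24] avail[A=11 B=17] open={R4,R5}
Step 17: reserve R10 A 9 -> on_hand[A=11 B=24] avail[A=2 B=17] open={R10,R4,R5}
Step 18: reserve R11 A 1 -> on_hand[A=11 B=24] avail[A=1 B=17] open={R10,R11,R4,R5}
Step 19: reserve R12 A 1 -> on_hand[A=11 B=24] avail[A=0 B=17] open={R10,R11,R12,R4,R5}

Answer: A: 0
B: 17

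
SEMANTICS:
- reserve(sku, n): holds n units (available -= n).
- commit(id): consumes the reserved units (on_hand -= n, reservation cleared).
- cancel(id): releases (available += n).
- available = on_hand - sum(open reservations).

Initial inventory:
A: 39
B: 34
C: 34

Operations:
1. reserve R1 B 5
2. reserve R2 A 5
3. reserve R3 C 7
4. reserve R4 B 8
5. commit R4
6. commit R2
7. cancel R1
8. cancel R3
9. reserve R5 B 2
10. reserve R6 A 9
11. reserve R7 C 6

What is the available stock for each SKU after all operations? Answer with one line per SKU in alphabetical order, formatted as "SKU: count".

Step 1: reserve R1 B 5 -> on_hand[A=39 B=34 C=34] avail[A=39 B=29 C=34] open={R1}
Step 2: reserve R2 A 5 -> on_hand[A=39 B=34 C=34] avail[A=34 B=29 C=34] open={R1,R2}
Step 3: reserve R3 C 7 -> on_hand[A=39 B=34 C=34] avail[A=34 B=29 C=27] open={R1,R2,R3}
Step 4: reserve R4 B 8 -> on_hand[A=39 B=34 C=34] avail[A=34 B=21 C=27] open={R1,R2,R3,R4}
Step 5: commit R4 -> on_hand[A=39 B=26 C=34] avail[A=34 B=21 C=27] open={R1,R2,R3}
Step 6: commit R2 -> on_hand[A=34 B=26 C=34] avail[A=34 B=21 C=27] open={R1,R3}
Step 7: cancel R1 -> on_hand[A=34 B=26 C=34] avail[A=34 B=26 C=27] open={R3}
Step 8: cancel R3 -> on_hand[A=34 B=26 C=34] avail[A=34 B=26 C=34] open={}
Step 9: reserve R5 B 2 -> on_hand[A=34 B=26 C=34] avail[A=34 B=24 C=34] open={R5}
Step 10: reserve R6 A 9 -> on_hand[A=34 B=26 C=34] avail[A=25 B=24 C=34] open={R5,R6}
Step 11: reserve R7 C 6 -> on_hand[A=34 B=26 C=34] avail[A=25 B=24 C=28] open={R5,R6,R7}

Answer: A: 25
B: 24
C: 28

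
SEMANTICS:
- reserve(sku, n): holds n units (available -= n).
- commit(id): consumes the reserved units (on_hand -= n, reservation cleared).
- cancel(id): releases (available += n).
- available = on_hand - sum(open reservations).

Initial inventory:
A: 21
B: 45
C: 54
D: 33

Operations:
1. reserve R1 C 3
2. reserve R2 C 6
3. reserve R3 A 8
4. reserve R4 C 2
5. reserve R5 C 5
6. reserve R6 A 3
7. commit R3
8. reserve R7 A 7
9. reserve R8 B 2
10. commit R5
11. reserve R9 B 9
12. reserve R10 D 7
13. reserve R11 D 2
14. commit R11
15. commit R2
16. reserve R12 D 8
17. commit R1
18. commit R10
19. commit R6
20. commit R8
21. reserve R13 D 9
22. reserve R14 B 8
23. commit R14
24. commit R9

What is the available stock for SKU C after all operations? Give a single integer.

Step 1: reserve R1 C 3 -> on_hand[A=21 B=45 C=54 D=33] avail[A=21 B=45 C=51 D=33] open={R1}
Step 2: reserve R2 C 6 -> on_hand[A=21 B=45 C=54 D=33] avail[A=21 B=45 C=45 D=33] open={R1,R2}
Step 3: reserve R3 A 8 -> on_hand[A=21 B=45 C=54 D=33] avail[A=13 B=45 C=45 D=33] open={R1,R2,R3}
Step 4: reserve R4 C 2 -> on_hand[A=21 B=45 C=54 D=33] avail[A=13 B=45 C=43 D=33] open={R1,R2,R3,R4}
Step 5: reserve R5 C 5 -> on_hand[A=21 B=45 C=54 D=33] avail[A=13 B=45 C=38 D=33] open={R1,R2,R3,R4,R5}
Step 6: reserve R6 A 3 -> on_hand[A=21 B=45 C=54 D=33] avail[A=10 B=45 C=38 D=33] open={R1,R2,R3,R4,R5,R6}
Step 7: commit R3 -> on_hand[A=13 B=45 C=54 D=33] avail[A=10 B=45 C=38 D=33] open={R1,R2,R4,R5,R6}
Step 8: reserve R7 A 7 -> on_hand[A=13 B=45 C=54 D=33] avail[A=3 B=45 C=38 D=33] open={R1,R2,R4,R5,R6,R7}
Step 9: reserve R8 B 2 -> on_hand[A=13 B=45 C=54 D=33] avail[A=3 B=43 C=38 D=33] open={R1,R2,R4,R5,R6,R7,R8}
Step 10: commit R5 -> on_hand[A=13 B=45 C=49 D=33] avail[A=3 B=43 C=38 D=33] open={R1,R2,R4,R6,R7,R8}
Step 11: reserve R9 B 9 -> on_hand[A=13 B=45 C=49 D=33] avail[A=3 B=34 C=38 D=33] open={R1,R2,R4,R6,R7,R8,R9}
Step 12: reserve R10 D 7 -> on_hand[A=13 B=45 C=49 D=33] avail[A=3 B=34 C=38 D=26] open={R1,R10,R2,R4,R6,R7,R8,R9}
Step 13: reserve R11 D 2 -> on_hand[A=13 B=45 C=49 D=33] avail[A=3 B=34 C=38 D=24] open={R1,R10,R11,R2,R4,R6,R7,R8,R9}
Step 14: commit R11 -> on_hand[A=13 B=45 C=49 D=31] avail[A=3 B=34 C=38 D=24] open={R1,R10,R2,R4,R6,R7,R8,R9}
Step 15: commit R2 -> on_hand[A=13 B=45 C=43 D=31] avail[A=3 B=34 C=38 D=24] open={R1,R10,R4,R6,R7,R8,R9}
Step 16: reserve R12 D 8 -> on_hand[A=13 B=45 C=43 D=31] avail[A=3 B=34 C=38 D=16] open={R1,R10,R12,R4,R6,R7,R8,R9}
Step 17: commit R1 -> on_hand[A=13 B=45 C=40 D=31] avail[A=3 B=34 C=38 D=16] open={R10,R12,R4,R6,R7,R8,R9}
Step 18: commit R10 -> on_hand[A=13 B=45 C=40 D=24] avail[A=3 B=34 C=38 D=16] open={R12,R4,R6,R7,R8,R9}
Step 19: commit R6 -> on_hand[A=10 B=45 C=40 D=24] avail[A=3 B=34 C=38 D=16] open={R12,R4,R7,R8,R9}
Step 20: commit R8 -> on_hand[A=10 B=43 C=40 D=24] avail[A=3 B=34 C=38 D=16] open={R12,R4,R7,R9}
Step 21: reserve R13 D 9 -> on_hand[A=10 B=43 C=40 D=24] avail[A=3 B=34 C=38 D=7] open={R12,R13,R4,R7,R9}
Step 22: reserve R14 B 8 -> on_hand[A=10 B=43 C=40 D=24] avail[A=3 B=26 C=38 D=7] open={R12,R13,R14,R4,R7,R9}
Step 23: commit R14 -> on_hand[A=10 B=35 C=40 D=24] avail[A=3 B=26 C=38 D=7] open={R12,R13,R4,R7,R9}
Step 24: commit R9 -> on_hand[A=10 B=26 C=40 D=24] avail[A=3 B=26 C=38 D=7] open={R12,R13,R4,R7}
Final available[C] = 38

Answer: 38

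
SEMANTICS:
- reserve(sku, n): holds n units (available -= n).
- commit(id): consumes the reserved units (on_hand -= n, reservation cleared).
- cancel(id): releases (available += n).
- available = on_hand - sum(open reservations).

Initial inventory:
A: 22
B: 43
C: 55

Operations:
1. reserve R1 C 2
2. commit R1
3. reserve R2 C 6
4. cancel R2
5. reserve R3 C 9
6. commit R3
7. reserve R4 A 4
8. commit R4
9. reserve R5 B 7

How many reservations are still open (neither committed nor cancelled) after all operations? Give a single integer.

Step 1: reserve R1 C 2 -> on_hand[A=22 B=43 C=55] avail[A=22 B=43 C=53] open={R1}
Step 2: commit R1 -> on_hand[A=22 B=43 C=53] avail[A=22 B=43 C=53] open={}
Step 3: reserve R2 C 6 -> on_hand[A=22 B=43 C=53] avail[A=22 B=43 C=47] open={R2}
Step 4: cancel R2 -> on_hand[A=22 B=43 C=53] avail[A=22 B=43 C=53] open={}
Step 5: reserve R3 C 9 -> on_hand[A=22 B=43 C=53] avail[A=22 B=43 C=44] open={R3}
Step 6: commit R3 -> on_hand[A=22 B=43 C=44] avail[A=22 B=43 C=44] open={}
Step 7: reserve R4 A 4 -> on_hand[A=22 B=43 C=44] avail[A=18 B=43 C=44] open={R4}
Step 8: commit R4 -> on_hand[A=18 B=43 C=44] avail[A=18 B=43 C=44] open={}
Step 9: reserve R5 B 7 -> on_hand[A=18 B=43 C=44] avail[A=18 B=36 C=44] open={R5}
Open reservations: ['R5'] -> 1

Answer: 1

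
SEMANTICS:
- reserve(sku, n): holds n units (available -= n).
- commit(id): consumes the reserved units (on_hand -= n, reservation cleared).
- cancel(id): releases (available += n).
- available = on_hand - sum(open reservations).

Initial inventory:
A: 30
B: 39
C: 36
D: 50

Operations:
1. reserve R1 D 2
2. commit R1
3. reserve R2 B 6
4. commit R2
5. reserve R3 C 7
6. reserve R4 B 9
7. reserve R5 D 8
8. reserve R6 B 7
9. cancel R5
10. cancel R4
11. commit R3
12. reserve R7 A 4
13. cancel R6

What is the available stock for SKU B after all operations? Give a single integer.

Step 1: reserve R1 D 2 -> on_hand[A=30 B=39 C=36 D=50] avail[A=30 B=39 C=36 D=48] open={R1}
Step 2: commit R1 -> on_hand[A=30 B=39 C=36 D=48] avail[A=30 B=39 C=36 D=48] open={}
Step 3: reserve R2 B 6 -> on_hand[A=30 B=39 C=36 D=48] avail[A=30 B=33 C=36 D=48] open={R2}
Step 4: commit R2 -> on_hand[A=30 B=33 C=36 D=48] avail[A=30 B=33 C=36 D=48] open={}
Step 5: reserve R3 C 7 -> on_hand[A=30 B=33 C=36 D=48] avail[A=30 B=33 C=29 D=48] open={R3}
Step 6: reserve R4 B 9 -> on_hand[A=30 B=33 C=36 D=48] avail[A=30 B=24 C=29 D=48] open={R3,R4}
Step 7: reserve R5 D 8 -> on_hand[A=30 B=33 C=36 D=48] avail[A=30 B=24 C=29 D=40] open={R3,R4,R5}
Step 8: reserve R6 B 7 -> on_hand[A=30 B=33 C=36 D=48] avail[A=30 B=17 C=29 D=40] open={R3,R4,R5,R6}
Step 9: cancel R5 -> on_hand[A=30 B=33 C=36 D=48] avail[A=30 B=17 C=29 D=48] open={R3,R4,R6}
Step 10: cancel R4 -> on_hand[A=30 B=33 C=36 D=48] avail[A=30 B=26 C=29 D=48] open={R3,R6}
Step 11: commit R3 -> on_hand[A=30 B=33 C=29 D=48] avail[A=30 B=26 C=29 D=48] open={R6}
Step 12: reserve R7 A 4 -> on_hand[A=30 B=33 C=29 D=48] avail[A=26 B=26 C=29 D=48] open={R6,R7}
Step 13: cancel R6 -> on_hand[A=30 B=33 C=29 D=48] avail[A=26 B=33 C=29 D=48] open={R7}
Final available[B] = 33

Answer: 33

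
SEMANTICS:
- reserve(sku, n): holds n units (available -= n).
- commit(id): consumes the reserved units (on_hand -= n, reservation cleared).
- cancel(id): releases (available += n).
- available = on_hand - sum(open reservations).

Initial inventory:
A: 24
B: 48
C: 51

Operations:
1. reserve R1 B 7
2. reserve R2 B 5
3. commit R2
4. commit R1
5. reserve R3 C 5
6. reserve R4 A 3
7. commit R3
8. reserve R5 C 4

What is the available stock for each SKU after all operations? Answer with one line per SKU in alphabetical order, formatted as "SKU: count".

Answer: A: 21
B: 36
C: 42

Derivation:
Step 1: reserve R1 B 7 -> on_hand[A=24 B=48 C=51] avail[A=24 B=41 C=51] open={R1}
Step 2: reserve R2 B 5 -> on_hand[A=24 B=48 C=51] avail[A=24 B=36 C=51] open={R1,R2}
Step 3: commit R2 -> on_hand[A=24 B=43 C=51] avail[A=24 B=36 C=51] open={R1}
Step 4: commit R1 -> on_hand[A=24 B=36 C=51] avail[A=24 B=36 C=51] open={}
Step 5: reserve R3 C 5 -> on_hand[A=24 B=36 C=51] avail[A=24 B=36 C=46] open={R3}
Step 6: reserve R4 A 3 -> on_hand[A=24 B=36 C=51] avail[A=21 B=36 C=46] open={R3,R4}
Step 7: commit R3 -> on_hand[A=24 B=36 C=46] avail[A=21 B=36 C=46] open={R4}
Step 8: reserve R5 C 4 -> on_hand[A=24 B=36 C=46] avail[A=21 B=36 C=42] open={R4,R5}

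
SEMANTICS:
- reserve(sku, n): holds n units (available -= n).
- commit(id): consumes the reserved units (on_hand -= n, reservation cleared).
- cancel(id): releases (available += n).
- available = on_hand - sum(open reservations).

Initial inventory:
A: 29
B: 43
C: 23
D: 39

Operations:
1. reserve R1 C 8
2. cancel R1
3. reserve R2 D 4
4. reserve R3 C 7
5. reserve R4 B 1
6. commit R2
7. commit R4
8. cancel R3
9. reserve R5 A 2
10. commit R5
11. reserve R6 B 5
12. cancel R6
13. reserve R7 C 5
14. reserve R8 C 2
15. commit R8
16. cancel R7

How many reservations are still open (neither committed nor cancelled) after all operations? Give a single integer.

Step 1: reserve R1 C 8 -> on_hand[A=29 B=43 C=23 D=39] avail[A=29 B=43 C=15 D=39] open={R1}
Step 2: cancel R1 -> on_hand[A=29 B=43 C=23 D=39] avail[A=29 B=43 C=23 D=39] open={}
Step 3: reserve R2 D 4 -> on_hand[A=29 B=43 C=23 D=39] avail[A=29 B=43 C=23 D=35] open={R2}
Step 4: reserve R3 C 7 -> on_hand[A=29 B=43 C=23 D=39] avail[A=29 B=43 C=16 D=35] open={R2,R3}
Step 5: reserve R4 B 1 -> on_hand[A=29 B=43 C=23 D=39] avail[A=29 B=42 C=16 D=35] open={R2,R3,R4}
Step 6: commit R2 -> on_hand[A=29 B=43 C=23 D=35] avail[A=29 B=42 C=16 D=35] open={R3,R4}
Step 7: commit R4 -> on_hand[A=29 B=42 C=23 D=35] avail[A=29 B=42 C=16 D=35] open={R3}
Step 8: cancel R3 -> on_hand[A=29 B=42 C=23 D=35] avail[A=29 B=42 C=23 D=35] open={}
Step 9: reserve R5 A 2 -> on_hand[A=29 B=42 C=23 D=35] avail[A=27 B=42 C=23 D=35] open={R5}
Step 10: commit R5 -> on_hand[A=27 B=42 C=23 D=35] avail[A=27 B=42 C=23 D=35] open={}
Step 11: reserve R6 B 5 -> on_hand[A=27 B=42 C=23 D=35] avail[A=27 B=37 C=23 D=35] open={R6}
Step 12: cancel R6 -> on_hand[A=27 B=42 C=23 D=35] avail[A=27 B=42 C=23 D=35] open={}
Step 13: reserve R7 C 5 -> on_hand[A=27 B=42 C=23 D=35] avail[A=27 B=42 C=18 D=35] open={R7}
Step 14: reserve R8 C 2 -> on_hand[A=27 B=42 C=23 D=35] avail[A=27 B=42 C=16 D=35] open={R7,R8}
Step 15: commit R8 -> on_hand[A=27 B=42 C=21 D=35] avail[A=27 B=42 C=16 D=35] open={R7}
Step 16: cancel R7 -> on_hand[A=27 B=42 C=21 D=35] avail[A=27 B=42 C=21 D=35] open={}
Open reservations: [] -> 0

Answer: 0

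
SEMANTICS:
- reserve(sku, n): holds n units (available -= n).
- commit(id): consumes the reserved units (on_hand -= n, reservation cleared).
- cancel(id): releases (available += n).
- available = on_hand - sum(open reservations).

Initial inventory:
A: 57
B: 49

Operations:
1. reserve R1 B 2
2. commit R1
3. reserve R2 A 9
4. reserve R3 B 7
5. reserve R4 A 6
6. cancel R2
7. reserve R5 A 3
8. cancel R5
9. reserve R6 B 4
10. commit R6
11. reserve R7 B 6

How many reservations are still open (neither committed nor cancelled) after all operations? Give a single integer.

Step 1: reserve R1 B 2 -> on_hand[A=57 B=49] avail[A=57 B=47] open={R1}
Step 2: commit R1 -> on_hand[A=57 B=47] avail[A=57 B=47] open={}
Step 3: reserve R2 A 9 -> on_hand[A=57 B=47] avail[A=48 B=47] open={R2}
Step 4: reserve R3 B 7 -> on_hand[A=57 B=47] avail[A=48 B=40] open={R2,R3}
Step 5: reserve R4 A 6 -> on_hand[A=57 B=47] avail[A=42 B=40] open={R2,R3,R4}
Step 6: cancel R2 -> on_hand[A=57 B=47] avail[A=51 B=40] open={R3,R4}
Step 7: reserve R5 A 3 -> on_hand[A=57 B=47] avail[A=48 B=40] open={R3,R4,R5}
Step 8: cancel R5 -> on_hand[A=57 B=47] avail[A=51 B=40] open={R3,R4}
Step 9: reserve R6 B 4 -> on_hand[A=57 B=47] avail[A=51 B=36] open={R3,R4,R6}
Step 10: commit R6 -> on_hand[A=57 B=43] avail[A=51 B=36] open={R3,R4}
Step 11: reserve R7 B 6 -> on_hand[A=57 B=43] avail[A=51 B=30] open={R3,R4,R7}
Open reservations: ['R3', 'R4', 'R7'] -> 3

Answer: 3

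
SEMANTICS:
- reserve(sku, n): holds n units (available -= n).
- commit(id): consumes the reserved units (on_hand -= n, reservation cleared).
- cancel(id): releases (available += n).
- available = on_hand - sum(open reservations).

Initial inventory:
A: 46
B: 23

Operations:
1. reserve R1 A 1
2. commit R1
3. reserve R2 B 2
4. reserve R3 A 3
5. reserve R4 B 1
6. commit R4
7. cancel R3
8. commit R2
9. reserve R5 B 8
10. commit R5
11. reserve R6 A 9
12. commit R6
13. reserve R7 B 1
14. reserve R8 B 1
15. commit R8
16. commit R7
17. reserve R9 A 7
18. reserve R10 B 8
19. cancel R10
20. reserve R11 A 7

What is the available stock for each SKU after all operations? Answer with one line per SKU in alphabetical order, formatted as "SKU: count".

Step 1: reserve R1 A 1 -> on_hand[A=46 B=23] avail[A=45 B=23] open={R1}
Step 2: commit R1 -> on_hand[A=45 B=23] avail[A=45 B=23] open={}
Step 3: reserve R2 B 2 -> on_hand[A=45 B=23] avail[A=45 B=21] open={R2}
Step 4: reserve R3 A 3 -> on_hand[A=45 B=23] avail[A=42 B=21] open={R2,R3}
Step 5: reserve R4 B 1 -> on_hand[A=45 B=23] avail[A=42 B=20] open={R2,R3,R4}
Step 6: commit R4 -> on_hand[A=45 B=22] avail[A=42 B=20] open={R2,R3}
Step 7: cancel R3 -> on_hand[A=45 B=22] avail[A=45 B=20] open={R2}
Step 8: commit R2 -> on_hand[A=45 B=20] avail[A=45 B=20] open={}
Step 9: reserve R5 B 8 -> on_hand[A=45 B=20] avail[A=45 B=12] open={R5}
Step 10: commit R5 -> on_hand[A=45 B=12] avail[A=45 B=12] open={}
Step 11: reserve R6 A 9 -> on_hand[A=45 B=12] avail[A=36 B=12] open={R6}
Step 12: commit R6 -> on_hand[A=36 B=12] avail[A=36 B=12] open={}
Step 13: reserve R7 B 1 -> on_hand[A=36 B=12] avail[A=36 B=11] open={R7}
Step 14: reserve R8 B 1 -> on_hand[A=36 B=12] avail[A=36 B=10] open={R7,R8}
Step 15: commit R8 -> on_hand[A=36 B=11] avail[A=36 B=10] open={R7}
Step 16: commit R7 -> on_hand[A=36 B=10] avail[A=36 B=10] open={}
Step 17: reserve R9 A 7 -> on_hand[A=36 B=10] avail[A=29 B=10] open={R9}
Step 18: reserve R10 B 8 -> on_hand[A=36 B=10] avail[A=29 B=2] open={R10,R9}
Step 19: cancel R10 -> on_hand[A=36 B=10] avail[A=29 B=10] open={R9}
Step 20: reserve R11 A 7 -> on_hand[A=36 B=10] avail[A=22 B=10] open={R11,R9}

Answer: A: 22
B: 10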